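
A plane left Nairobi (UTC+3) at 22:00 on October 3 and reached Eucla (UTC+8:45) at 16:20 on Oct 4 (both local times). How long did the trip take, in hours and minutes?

12 hours 35 minutes

Departure in UTC: 22:00 − 3:00 = 19:00 on Oct 3.
Arrival in UTC: 16:20 − 8:45 = 07:35 on Oct 4.
Elapsed = 07:35 − 19:00 (+1 day) = 12 hours 35 minutes.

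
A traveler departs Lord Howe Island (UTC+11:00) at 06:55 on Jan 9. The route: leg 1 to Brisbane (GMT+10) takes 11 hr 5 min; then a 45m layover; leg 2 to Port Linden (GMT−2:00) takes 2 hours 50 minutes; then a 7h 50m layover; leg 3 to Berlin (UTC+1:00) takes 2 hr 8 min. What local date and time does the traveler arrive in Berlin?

21:33 on January 9

Convert departure to UTC: 06:55 − 11:00 = 19:55 UTC on Jan 8.
Add 11 hours and 5 minutes leg 1 → 07:00 UTC (Jan 9).
Add 45 minutes layover in Brisbane → 07:45 UTC.
Add 2 hours and 50 minutes leg 2 → 10:35 UTC.
Add 7 hours 50 minutes layover in Port Linden → 18:25 UTC.
Add 2 hours 8 minutes leg 3 → 20:33 UTC.
Berlin is UTC+1:00, so local arrival = 20:33 + 1:00 = 21:33 on Jan 9.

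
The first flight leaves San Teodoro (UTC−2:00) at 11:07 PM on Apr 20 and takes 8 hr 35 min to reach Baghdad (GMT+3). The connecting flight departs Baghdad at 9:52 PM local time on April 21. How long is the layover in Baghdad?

Convert departure to UTC: 11:07 PM + 2:00 = 1:07 AM UTC on Apr 21.
Add 8 hours 35 minutes flight time → 9:42 AM UTC.
Baghdad is UTC+3:00, so local arrival = 9:42 AM + 3:00 = 12:42 PM on Apr 21.
Layover = 9:52 PM − 12:42 PM = 9 hours 10 minutes.

9 hours 10 minutes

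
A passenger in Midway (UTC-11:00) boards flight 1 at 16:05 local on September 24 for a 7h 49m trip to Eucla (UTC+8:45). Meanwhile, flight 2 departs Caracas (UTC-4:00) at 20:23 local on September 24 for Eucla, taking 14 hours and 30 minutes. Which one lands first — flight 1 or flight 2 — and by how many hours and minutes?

the first, by 3 hours 59 minutes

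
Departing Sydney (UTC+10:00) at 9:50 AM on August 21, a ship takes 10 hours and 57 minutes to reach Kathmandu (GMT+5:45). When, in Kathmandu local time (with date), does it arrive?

4:32 PM on August 21

Convert departure to UTC: 9:50 AM − 10:00 = 11:50 PM UTC on Aug 20.
Add 10 hours and 57 minutes travel time → 10:47 AM UTC (Aug 21).
Kathmandu is UTC+5:45, so local arrival = 10:47 AM + 5:45 = 4:32 PM on Aug 21.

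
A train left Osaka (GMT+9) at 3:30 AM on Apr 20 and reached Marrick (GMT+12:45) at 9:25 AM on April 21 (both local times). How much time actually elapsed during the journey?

26 hours 10 minutes

Departure in UTC: 3:30 AM − 9:00 = 6:30 PM on Apr 19.
Arrival in UTC: 9:25 AM − 12:45 = 8:40 PM on Apr 20.
Elapsed = 8:40 PM − 6:30 PM (+1 day) = 26 hours 10 minutes.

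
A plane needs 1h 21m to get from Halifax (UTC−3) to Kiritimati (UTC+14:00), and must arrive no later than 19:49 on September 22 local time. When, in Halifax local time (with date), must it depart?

Target arrival in UTC: 19:49 − 14:00 = 05:49 on Sep 22.
Subtract 1 hour and 21 minutes → departure 04:28 UTC on Sep 22.
Halifax is UTC−3:00: 04:28 − 3:00 = 01:28 on Sep 22.

01:28 on Sep 22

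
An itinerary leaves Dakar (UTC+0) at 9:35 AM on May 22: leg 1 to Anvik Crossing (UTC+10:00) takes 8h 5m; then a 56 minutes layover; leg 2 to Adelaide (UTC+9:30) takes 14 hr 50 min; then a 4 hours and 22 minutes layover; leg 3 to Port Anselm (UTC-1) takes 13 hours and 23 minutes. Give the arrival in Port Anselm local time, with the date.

Dakar is at UTC+0, so departure is already 9:35 AM UTC on May 22.
Add 8 hours and 5 minutes leg 1 → 5:40 PM UTC.
Add 56 minutes layover in Anvik Crossing → 6:36 PM UTC.
Add 14 hours 50 minutes leg 2 → 9:26 AM UTC (May 23).
Add 4 hours and 22 minutes layover in Adelaide → 1:48 PM UTC.
Add 13 hours and 23 minutes leg 3 → 3:11 AM UTC (May 24).
Port Anselm is UTC−1:00, so local arrival = 3:11 AM − 1:00 = 2:11 AM on May 24.

2:11 AM on May 24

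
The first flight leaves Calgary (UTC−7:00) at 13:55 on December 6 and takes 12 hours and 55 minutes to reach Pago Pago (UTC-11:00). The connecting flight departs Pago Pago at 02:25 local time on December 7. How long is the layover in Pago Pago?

3 hours 35 minutes

Convert departure to UTC: 13:55 + 7:00 = 20:55 UTC on Dec 6.
Add 12 hours and 55 minutes flight time → 09:50 UTC (Dec 7).
Pago Pago is UTC−11:00, so local arrival = 09:50 − 11:00 = 22:50 on Dec 6.
Layover = 02:25 − 22:50 (+1 day) = 3 hours 35 minutes.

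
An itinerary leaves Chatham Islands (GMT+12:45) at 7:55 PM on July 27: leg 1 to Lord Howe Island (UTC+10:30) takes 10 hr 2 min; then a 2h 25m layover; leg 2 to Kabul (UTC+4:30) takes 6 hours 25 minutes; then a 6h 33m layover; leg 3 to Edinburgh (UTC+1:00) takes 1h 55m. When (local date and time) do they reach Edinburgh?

Convert departure to UTC: 7:55 PM − 12:45 = 7:10 AM UTC on Jul 27.
Add 10 hours and 2 minutes leg 1 → 5:12 PM UTC.
Add 2 hours and 25 minutes layover in Lord Howe Island → 7:37 PM UTC.
Add 6 hours 25 minutes leg 2 → 2:02 AM UTC (Jul 28).
Add 6 hours 33 minutes layover in Kabul → 8:35 AM UTC.
Add 1 hour and 55 minutes leg 3 → 10:30 AM UTC.
Edinburgh is UTC+1:00, so local arrival = 10:30 AM + 1:00 = 11:30 AM on Jul 28.

11:30 AM on July 28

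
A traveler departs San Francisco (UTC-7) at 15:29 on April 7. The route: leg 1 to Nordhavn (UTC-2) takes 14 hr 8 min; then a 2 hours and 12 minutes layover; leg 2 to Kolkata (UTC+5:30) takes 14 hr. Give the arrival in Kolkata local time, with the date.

10:19 on Apr 9

Convert departure to UTC: 15:29 + 7:00 = 22:29 UTC on Apr 7.
Add 14 hours and 8 minutes leg 1 → 12:37 UTC (Apr 8).
Add 2 hours 12 minutes layover in Nordhavn → 14:49 UTC.
Add 14 hours leg 2 → 04:49 UTC (Apr 9).
Kolkata is UTC+5:30, so local arrival = 04:49 + 5:30 = 10:19 on Apr 9.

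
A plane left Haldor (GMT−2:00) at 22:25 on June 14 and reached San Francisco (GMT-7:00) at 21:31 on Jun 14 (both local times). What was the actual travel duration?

Departure in UTC: 22:25 + 2:00 = 00:25 on Jun 15.
Arrival in UTC: 21:31 + 7:00 = 04:31 on Jun 15.
Elapsed = 04:31 − 00:25 = 4 hours 6 minutes.

4 hours 6 minutes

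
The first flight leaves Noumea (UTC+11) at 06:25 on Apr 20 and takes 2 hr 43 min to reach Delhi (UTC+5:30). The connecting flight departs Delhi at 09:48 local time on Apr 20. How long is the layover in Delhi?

Convert departure to UTC: 06:25 − 11:00 = 19:25 UTC on Apr 19.
Add 2 hours and 43 minutes flight time → 22:08 UTC.
Delhi is UTC+5:30, so local arrival = 22:08 + 5:30 = 03:38 on Apr 20.
Layover = 09:48 − 03:38 = 6 hours 10 minutes.

6 hours 10 minutes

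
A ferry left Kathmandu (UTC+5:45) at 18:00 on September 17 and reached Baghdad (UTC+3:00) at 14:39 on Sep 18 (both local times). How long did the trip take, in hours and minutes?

23 hours 24 minutes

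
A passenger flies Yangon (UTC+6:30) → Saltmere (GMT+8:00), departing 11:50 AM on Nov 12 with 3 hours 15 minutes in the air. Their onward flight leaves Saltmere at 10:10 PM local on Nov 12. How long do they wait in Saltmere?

5 hours 35 minutes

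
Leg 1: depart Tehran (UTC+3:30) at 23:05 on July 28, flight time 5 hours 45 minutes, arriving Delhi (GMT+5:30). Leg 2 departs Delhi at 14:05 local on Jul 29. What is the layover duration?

Convert departure to UTC: 23:05 − 3:30 = 19:35 UTC on Jul 28.
Add 5 hours and 45 minutes flight time → 01:20 UTC (Jul 29).
Delhi is UTC+5:30, so local arrival = 01:20 + 5:30 = 06:50 on Jul 29.
Layover = 14:05 − 06:50 = 7 hours 15 minutes.

7 hours 15 minutes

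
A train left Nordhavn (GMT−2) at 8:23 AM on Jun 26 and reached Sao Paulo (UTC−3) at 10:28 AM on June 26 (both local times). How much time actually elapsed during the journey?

3 hours 5 minutes

Departure in UTC: 8:23 AM + 2:00 = 10:23 AM on Jun 26.
Arrival in UTC: 10:28 AM + 3:00 = 1:28 PM on Jun 26.
Elapsed = 1:28 PM − 10:23 AM = 3 hours 5 minutes.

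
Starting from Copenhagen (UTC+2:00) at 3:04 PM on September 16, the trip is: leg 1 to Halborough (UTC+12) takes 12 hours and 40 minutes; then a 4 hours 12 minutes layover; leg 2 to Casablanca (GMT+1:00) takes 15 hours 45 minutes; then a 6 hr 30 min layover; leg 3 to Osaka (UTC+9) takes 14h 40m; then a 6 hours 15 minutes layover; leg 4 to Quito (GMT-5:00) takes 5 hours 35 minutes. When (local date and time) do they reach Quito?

Convert departure to UTC: 3:04 PM − 2:00 = 1:04 PM UTC on Sep 16.
Add 12 hours and 40 minutes leg 1 → 1:44 AM UTC (Sep 17).
Add 4 hours and 12 minutes layover in Halborough → 5:56 AM UTC.
Add 15 hours 45 minutes leg 2 → 9:41 PM UTC.
Add 6 hours 30 minutes layover in Casablanca → 4:11 AM UTC (Sep 18).
Add 14 hours and 40 minutes leg 3 → 6:51 PM UTC.
Add 6 hours and 15 minutes layover in Osaka → 1:06 AM UTC (Sep 19).
Add 5 hours and 35 minutes leg 4 → 6:41 AM UTC.
Quito is UTC−5:00, so local arrival = 6:41 AM − 5:00 = 1:41 AM on Sep 19.

1:41 AM on September 19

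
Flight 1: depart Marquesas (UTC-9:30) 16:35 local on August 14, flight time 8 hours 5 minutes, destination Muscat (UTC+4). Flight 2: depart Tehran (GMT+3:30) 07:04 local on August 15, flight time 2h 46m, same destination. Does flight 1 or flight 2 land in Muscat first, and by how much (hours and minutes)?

the second, by 3 hours 50 minutes

Flight 1 in UTC: 16:35 + 9:30 = 02:05 on Aug 15.
+8 hours 5 minutes → arrive 10:10 UTC on Aug 15.
Flight 2 in UTC: 07:04 − 3:30 = 03:34 on Aug 15.
+2 hours 46 minutes → arrive 06:20 UTC on Aug 15.
Flight 2 lands earlier by 3 hours 50 minutes.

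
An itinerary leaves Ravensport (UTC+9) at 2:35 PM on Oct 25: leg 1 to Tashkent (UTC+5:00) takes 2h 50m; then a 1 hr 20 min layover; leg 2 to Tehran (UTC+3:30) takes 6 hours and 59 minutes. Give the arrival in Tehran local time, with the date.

Convert departure to UTC: 2:35 PM − 9:00 = 5:35 AM UTC on Oct 25.
Add 2 hours and 50 minutes leg 1 → 8:25 AM UTC.
Add 1 hour and 20 minutes layover in Tashkent → 9:45 AM UTC.
Add 6 hours and 59 minutes leg 2 → 4:44 PM UTC.
Tehran is UTC+3:30, so local arrival = 4:44 PM + 3:30 = 8:14 PM on Oct 25.

8:14 PM on Oct 25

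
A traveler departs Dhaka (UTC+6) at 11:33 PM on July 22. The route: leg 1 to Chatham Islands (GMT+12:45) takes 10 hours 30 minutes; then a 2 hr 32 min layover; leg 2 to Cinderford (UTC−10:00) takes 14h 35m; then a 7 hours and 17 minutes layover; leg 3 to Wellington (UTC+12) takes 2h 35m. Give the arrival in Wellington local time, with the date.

Convert departure to UTC: 11:33 PM − 6:00 = 5:33 PM UTC on Jul 22.
Add 10 hours and 30 minutes leg 1 → 4:03 AM UTC (Jul 23).
Add 2 hours 32 minutes layover in Chatham Islands → 6:35 AM UTC.
Add 14 hours and 35 minutes leg 2 → 9:10 PM UTC.
Add 7 hours 17 minutes layover in Cinderford → 4:27 AM UTC (Jul 24).
Add 2 hours and 35 minutes leg 3 → 7:02 AM UTC.
Wellington is UTC+12:00, so local arrival = 7:02 AM + 12:00 = 7:02 PM on Jul 24.

7:02 PM on Jul 24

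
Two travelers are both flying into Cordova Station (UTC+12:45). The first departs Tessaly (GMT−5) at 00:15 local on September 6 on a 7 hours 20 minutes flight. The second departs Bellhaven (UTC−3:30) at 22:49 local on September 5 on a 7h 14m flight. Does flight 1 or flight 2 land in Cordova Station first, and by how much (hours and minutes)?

the second, by 3 hours 2 minutes

Flight 1 in UTC: 00:15 + 5:00 = 05:15 on Sep 6.
+7 hours 20 minutes → arrive 12:35 UTC on Sep 6.
Flight 2 in UTC: 22:49 + 3:30 = 02:19 on Sep 6.
+7 hours and 14 minutes → arrive 09:33 UTC on Sep 6.
Flight 2 lands earlier by 3 hours 2 minutes.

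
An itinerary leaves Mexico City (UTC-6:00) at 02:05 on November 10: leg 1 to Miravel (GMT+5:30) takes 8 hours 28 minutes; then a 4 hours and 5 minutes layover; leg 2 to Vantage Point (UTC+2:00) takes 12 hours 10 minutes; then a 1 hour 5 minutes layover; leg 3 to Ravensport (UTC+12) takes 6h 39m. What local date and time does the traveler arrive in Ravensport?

Convert departure to UTC: 02:05 + 6:00 = 08:05 UTC on Nov 10.
Add 8 hours and 28 minutes leg 1 → 16:33 UTC.
Add 4 hours 5 minutes layover in Miravel → 20:38 UTC.
Add 12 hours 10 minutes leg 2 → 08:48 UTC (Nov 11).
Add 1 hour 5 minutes layover in Vantage Point → 09:53 UTC.
Add 6 hours 39 minutes leg 3 → 16:32 UTC.
Ravensport is UTC+12:00, so local arrival = 16:32 + 12:00 = 04:32 on Nov 12.

04:32 on November 12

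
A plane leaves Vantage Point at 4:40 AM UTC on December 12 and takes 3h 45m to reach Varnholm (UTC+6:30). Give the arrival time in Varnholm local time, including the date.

Departure is given in UTC: 4:40 AM on Dec 12.
Add 3 hours 45 minutes → 8:25 AM UTC.
Varnholm is UTC+6:30: 8:25 AM + 6:30 = 2:55 PM on Dec 12.

2:55 PM on December 12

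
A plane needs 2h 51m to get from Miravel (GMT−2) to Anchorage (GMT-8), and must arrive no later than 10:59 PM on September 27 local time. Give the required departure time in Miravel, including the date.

Target arrival in UTC: 10:59 PM + 8:00 = 6:59 AM on Sep 28.
Subtract 2 hours and 51 minutes → departure 4:08 AM UTC on Sep 28.
Miravel is UTC−2:00: 4:08 AM − 2:00 = 2:08 AM on Sep 28.

2:08 AM on September 28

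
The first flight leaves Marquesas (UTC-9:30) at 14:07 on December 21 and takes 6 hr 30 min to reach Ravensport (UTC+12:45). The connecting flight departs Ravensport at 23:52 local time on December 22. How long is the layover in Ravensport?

Convert departure to UTC: 14:07 + 9:30 = 23:37 UTC on Dec 21.
Add 6 hours and 30 minutes flight time → 06:07 UTC (Dec 22).
Ravensport is UTC+12:45, so local arrival = 06:07 + 12:45 = 18:52 on Dec 22.
Layover = 23:52 − 18:52 = 5 hours.

5 hours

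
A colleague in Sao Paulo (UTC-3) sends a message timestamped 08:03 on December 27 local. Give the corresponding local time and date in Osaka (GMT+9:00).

20:03 on Dec 27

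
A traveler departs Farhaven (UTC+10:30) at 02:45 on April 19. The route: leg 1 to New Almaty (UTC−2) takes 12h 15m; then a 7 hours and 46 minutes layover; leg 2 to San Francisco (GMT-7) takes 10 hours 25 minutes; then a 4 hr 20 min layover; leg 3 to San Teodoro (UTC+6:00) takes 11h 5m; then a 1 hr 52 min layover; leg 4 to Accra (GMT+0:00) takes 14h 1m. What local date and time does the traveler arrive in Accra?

05:59 on April 21

Convert departure to UTC: 02:45 − 10:30 = 16:15 UTC on Apr 18.
Add 12 hours and 15 minutes leg 1 → 04:30 UTC (Apr 19).
Add 7 hours and 46 minutes layover in New Almaty → 12:16 UTC.
Add 10 hours 25 minutes leg 2 → 22:41 UTC.
Add 4 hours 20 minutes layover in San Francisco → 03:01 UTC (Apr 20).
Add 11 hours 5 minutes leg 3 → 14:06 UTC.
Add 1 hour 52 minutes layover in San Teodoro → 15:58 UTC.
Add 14 hours and 1 minute leg 4 → 05:59 UTC (Apr 21).
Accra is UTC+0, so local arrival is the same: 05:59 on Apr 21.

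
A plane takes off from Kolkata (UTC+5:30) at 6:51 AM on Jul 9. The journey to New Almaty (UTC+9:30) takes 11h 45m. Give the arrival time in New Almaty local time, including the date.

Convert departure to UTC: 6:51 AM − 5:30 = 1:21 AM UTC on Jul 9.
Add 11 hours and 45 minutes travel time → 1:06 PM UTC.
New Almaty is UTC+9:30, so local arrival = 1:06 PM + 9:30 = 10:36 PM on Jul 9.

10:36 PM on July 9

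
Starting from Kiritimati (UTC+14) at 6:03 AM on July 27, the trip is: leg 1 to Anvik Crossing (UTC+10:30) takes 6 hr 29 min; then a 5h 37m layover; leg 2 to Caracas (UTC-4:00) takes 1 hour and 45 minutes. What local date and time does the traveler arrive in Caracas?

1:54 AM on Jul 27

Convert departure to UTC: 6:03 AM − 14:00 = 4:03 PM UTC on Jul 26.
Add 6 hours 29 minutes leg 1 → 10:32 PM UTC.
Add 5 hours 37 minutes layover in Anvik Crossing → 4:09 AM UTC (Jul 27).
Add 1 hour 45 minutes leg 2 → 5:54 AM UTC.
Caracas is UTC−4:00, so local arrival = 5:54 AM − 4:00 = 1:54 AM on Jul 27.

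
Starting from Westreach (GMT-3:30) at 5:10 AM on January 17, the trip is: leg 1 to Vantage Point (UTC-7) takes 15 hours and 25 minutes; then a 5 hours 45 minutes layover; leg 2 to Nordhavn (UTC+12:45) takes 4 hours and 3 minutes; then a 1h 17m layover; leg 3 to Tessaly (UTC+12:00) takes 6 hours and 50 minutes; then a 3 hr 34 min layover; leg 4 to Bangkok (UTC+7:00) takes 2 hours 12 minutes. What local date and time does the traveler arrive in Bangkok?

Convert departure to UTC: 5:10 AM + 3:30 = 8:40 AM UTC on Jan 17.
Add 15 hours and 25 minutes leg 1 → 12:05 AM UTC (Jan 18).
Add 5 hours and 45 minutes layover in Vantage Point → 5:50 AM UTC.
Add 4 hours 3 minutes leg 2 → 9:53 AM UTC.
Add 1 hour and 17 minutes layover in Nordhavn → 11:10 AM UTC.
Add 6 hours and 50 minutes leg 3 → 6:00 PM UTC.
Add 3 hours 34 minutes layover in Tessaly → 9:34 PM UTC.
Add 2 hours 12 minutes leg 4 → 11:46 PM UTC.
Bangkok is UTC+7:00, so local arrival = 11:46 PM + 7:00 = 6:46 AM on Jan 19.

6:46 AM on Jan 19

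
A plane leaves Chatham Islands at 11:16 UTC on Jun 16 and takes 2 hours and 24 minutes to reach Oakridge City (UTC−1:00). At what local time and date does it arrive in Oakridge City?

Departure is given in UTC: 11:16 on Jun 16.
Add 2 hours 24 minutes → 13:40 UTC.
Oakridge City is UTC−1:00: 13:40 − 1:00 = 12:40 on Jun 16.

12:40 on June 16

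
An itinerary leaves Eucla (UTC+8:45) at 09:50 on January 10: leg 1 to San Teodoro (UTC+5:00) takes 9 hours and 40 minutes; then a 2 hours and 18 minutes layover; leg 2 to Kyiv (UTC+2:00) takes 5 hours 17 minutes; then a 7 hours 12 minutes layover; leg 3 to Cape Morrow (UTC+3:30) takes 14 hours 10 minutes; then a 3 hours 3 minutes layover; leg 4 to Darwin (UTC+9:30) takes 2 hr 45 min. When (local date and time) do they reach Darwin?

Convert departure to UTC: 09:50 − 8:45 = 01:05 UTC on Jan 10.
Add 9 hours and 40 minutes leg 1 → 10:45 UTC.
Add 2 hours and 18 minutes layover in San Teodoro → 13:03 UTC.
Add 5 hours and 17 minutes leg 2 → 18:20 UTC.
Add 7 hours and 12 minutes layover in Kyiv → 01:32 UTC (Jan 11).
Add 14 hours and 10 minutes leg 3 → 15:42 UTC.
Add 3 hours 3 minutes layover in Cape Morrow → 18:45 UTC.
Add 2 hours 45 minutes leg 4 → 21:30 UTC.
Darwin is UTC+9:30, so local arrival = 21:30 + 9:30 = 07:00 on Jan 12.

07:00 on January 12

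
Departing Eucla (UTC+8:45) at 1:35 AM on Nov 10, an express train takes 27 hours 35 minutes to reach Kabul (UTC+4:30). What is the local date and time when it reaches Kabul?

12:55 AM on Nov 11

Kabul is 4:15 behind Eucla.
After 27 hours 35 minutes it is 5:10 AM (Nov 11) in Eucla.
Shift by the zone difference: 5:10 AM − 4:15 = 12:55 AM on Nov 11 in Kabul.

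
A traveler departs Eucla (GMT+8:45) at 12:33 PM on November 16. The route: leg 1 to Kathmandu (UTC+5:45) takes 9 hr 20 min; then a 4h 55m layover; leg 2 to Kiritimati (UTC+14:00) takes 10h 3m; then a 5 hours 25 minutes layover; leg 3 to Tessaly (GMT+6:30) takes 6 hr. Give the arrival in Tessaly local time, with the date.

10:01 PM on November 17

Convert departure to UTC: 12:33 PM − 8:45 = 3:48 AM UTC on Nov 16.
Add 9 hours 20 minutes leg 1 → 1:08 PM UTC.
Add 4 hours and 55 minutes layover in Kathmandu → 6:03 PM UTC.
Add 10 hours 3 minutes leg 2 → 4:06 AM UTC (Nov 17).
Add 5 hours and 25 minutes layover in Kiritimati → 9:31 AM UTC.
Add 6 hours leg 3 → 3:31 PM UTC.
Tessaly is UTC+6:30, so local arrival = 3:31 PM + 6:30 = 10:01 PM on Nov 17.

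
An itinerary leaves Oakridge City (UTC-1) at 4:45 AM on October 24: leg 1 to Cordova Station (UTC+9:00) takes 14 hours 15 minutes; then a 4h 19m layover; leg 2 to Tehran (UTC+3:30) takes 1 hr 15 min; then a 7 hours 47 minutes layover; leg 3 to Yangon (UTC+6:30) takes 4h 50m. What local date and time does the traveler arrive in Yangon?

8:41 PM on October 25

Convert departure to UTC: 4:45 AM + 1:00 = 5:45 AM UTC on Oct 24.
Add 14 hours and 15 minutes leg 1 → 8:00 PM UTC.
Add 4 hours and 19 minutes layover in Cordova Station → 12:19 AM UTC (Oct 25).
Add 1 hour 15 minutes leg 2 → 1:34 AM UTC.
Add 7 hours and 47 minutes layover in Tehran → 9:21 AM UTC.
Add 4 hours and 50 minutes leg 3 → 2:11 PM UTC.
Yangon is UTC+6:30, so local arrival = 2:11 PM + 6:30 = 8:41 PM on Oct 25.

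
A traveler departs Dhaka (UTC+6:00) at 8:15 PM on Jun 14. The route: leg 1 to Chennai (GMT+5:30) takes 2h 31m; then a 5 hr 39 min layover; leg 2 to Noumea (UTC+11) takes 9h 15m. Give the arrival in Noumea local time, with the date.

6:40 PM on June 15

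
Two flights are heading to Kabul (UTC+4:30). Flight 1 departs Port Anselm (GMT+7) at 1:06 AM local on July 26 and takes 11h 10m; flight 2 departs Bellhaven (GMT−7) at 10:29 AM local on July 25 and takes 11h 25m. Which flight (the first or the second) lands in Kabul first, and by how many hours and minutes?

Flight 1 in UTC: 1:06 AM − 7:00 = 6:06 PM on Jul 25.
+11 hours and 10 minutes → arrive 5:16 AM UTC on Jul 26.
Flight 2 in UTC: 10:29 AM + 7:00 = 5:29 PM on Jul 25.
+11 hours 25 minutes → arrive 4:54 AM UTC on Jul 26.
Flight 2 lands earlier by 22 minutes.

the second, by 22 minutes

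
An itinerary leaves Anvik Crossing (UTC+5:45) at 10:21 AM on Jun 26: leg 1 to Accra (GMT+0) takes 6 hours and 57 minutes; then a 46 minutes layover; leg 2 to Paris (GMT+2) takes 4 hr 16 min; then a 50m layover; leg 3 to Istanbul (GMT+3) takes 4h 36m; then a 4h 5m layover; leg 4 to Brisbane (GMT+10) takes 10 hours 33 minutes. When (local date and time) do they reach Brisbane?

Convert departure to UTC: 10:21 AM − 5:45 = 4:36 AM UTC on Jun 26.
Add 6 hours and 57 minutes leg 1 → 11:33 AM UTC.
Add 46 minutes layover in Accra → 12:19 PM UTC.
Add 4 hours and 16 minutes leg 2 → 4:35 PM UTC.
Add 50 minutes layover in Paris → 5:25 PM UTC.
Add 4 hours and 36 minutes leg 3 → 10:01 PM UTC.
Add 4 hours and 5 minutes layover in Istanbul → 2:06 AM UTC (Jun 27).
Add 10 hours 33 minutes leg 4 → 12:39 PM UTC.
Brisbane is UTC+10:00, so local arrival = 12:39 PM + 10:00 = 10:39 PM on Jun 27.

10:39 PM on June 27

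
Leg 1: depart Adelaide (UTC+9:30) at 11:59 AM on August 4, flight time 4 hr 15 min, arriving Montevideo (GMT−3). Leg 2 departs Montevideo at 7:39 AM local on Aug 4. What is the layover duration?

Convert departure to UTC: 11:59 AM − 9:30 = 2:29 AM UTC on Aug 4.
Add 4 hours 15 minutes flight time → 6:44 AM UTC.
Montevideo is UTC−3:00, so local arrival = 6:44 AM − 3:00 = 3:44 AM on Aug 4.
Layover = 7:39 AM − 3:44 AM = 3 hours 55 minutes.

3 hours 55 minutes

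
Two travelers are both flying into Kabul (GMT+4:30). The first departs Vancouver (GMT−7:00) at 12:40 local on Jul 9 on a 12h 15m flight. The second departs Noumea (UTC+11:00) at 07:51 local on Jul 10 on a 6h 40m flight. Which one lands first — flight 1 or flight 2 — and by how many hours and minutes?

Flight 1 in UTC: 12:40 + 7:00 = 19:40 on Jul 9.
+12 hours 15 minutes → arrive 07:55 UTC on Jul 10.
Flight 2 in UTC: 07:51 − 11:00 = 20:51 on Jul 9.
+6 hours 40 minutes → arrive 03:31 UTC on Jul 10.
Flight 2 lands earlier by 4 hours 24 minutes.

the second, by 4 hours 24 minutes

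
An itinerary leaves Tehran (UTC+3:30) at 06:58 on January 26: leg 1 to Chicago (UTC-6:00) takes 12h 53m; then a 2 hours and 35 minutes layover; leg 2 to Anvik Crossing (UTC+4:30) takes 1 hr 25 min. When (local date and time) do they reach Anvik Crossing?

00:51 on January 27

Convert departure to UTC: 06:58 − 3:30 = 03:28 UTC on Jan 26.
Add 12 hours 53 minutes leg 1 → 16:21 UTC.
Add 2 hours and 35 minutes layover in Chicago → 18:56 UTC.
Add 1 hour 25 minutes leg 2 → 20:21 UTC.
Anvik Crossing is UTC+4:30, so local arrival = 20:21 + 4:30 = 00:51 on Jan 27.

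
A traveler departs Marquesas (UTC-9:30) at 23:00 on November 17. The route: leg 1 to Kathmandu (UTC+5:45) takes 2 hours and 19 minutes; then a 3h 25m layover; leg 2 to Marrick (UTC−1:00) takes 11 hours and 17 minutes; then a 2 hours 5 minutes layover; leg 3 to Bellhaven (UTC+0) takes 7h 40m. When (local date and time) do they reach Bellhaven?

11:16 on November 19

Convert departure to UTC: 23:00 + 9:30 = 08:30 UTC on Nov 18.
Add 2 hours and 19 minutes leg 1 → 10:49 UTC.
Add 3 hours 25 minutes layover in Kathmandu → 14:14 UTC.
Add 11 hours and 17 minutes leg 2 → 01:31 UTC (Nov 19).
Add 2 hours and 5 minutes layover in Marrick → 03:36 UTC.
Add 7 hours 40 minutes leg 3 → 11:16 UTC.
Bellhaven is UTC+0, so local arrival is the same: 11:16 on Nov 19.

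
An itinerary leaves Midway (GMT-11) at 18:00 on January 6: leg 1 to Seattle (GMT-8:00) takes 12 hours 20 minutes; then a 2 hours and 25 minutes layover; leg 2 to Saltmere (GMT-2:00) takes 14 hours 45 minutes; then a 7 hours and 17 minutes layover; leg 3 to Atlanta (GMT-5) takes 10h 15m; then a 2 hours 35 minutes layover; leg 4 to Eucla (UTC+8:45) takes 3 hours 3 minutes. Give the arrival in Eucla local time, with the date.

18:25 on January 9

Convert departure to UTC: 18:00 + 11:00 = 05:00 UTC on Jan 7.
Add 12 hours and 20 minutes leg 1 → 17:20 UTC.
Add 2 hours 25 minutes layover in Seattle → 19:45 UTC.
Add 14 hours 45 minutes leg 2 → 10:30 UTC (Jan 8).
Add 7 hours 17 minutes layover in Saltmere → 17:47 UTC.
Add 10 hours and 15 minutes leg 3 → 04:02 UTC (Jan 9).
Add 2 hours and 35 minutes layover in Atlanta → 06:37 UTC.
Add 3 hours 3 minutes leg 4 → 09:40 UTC.
Eucla is UTC+8:45, so local arrival = 09:40 + 8:45 = 18:25 on Jan 9.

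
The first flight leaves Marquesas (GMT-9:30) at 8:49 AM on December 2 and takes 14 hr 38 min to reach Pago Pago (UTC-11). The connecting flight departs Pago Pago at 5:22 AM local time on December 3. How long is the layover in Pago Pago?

Convert departure to UTC: 8:49 AM + 9:30 = 6:19 PM UTC on Dec 2.
Add 14 hours and 38 minutes flight time → 8:57 AM UTC (Dec 3).
Pago Pago is UTC−11:00, so local arrival = 8:57 AM − 11:00 = 9:57 PM on Dec 2.
Layover = 5:22 AM − 9:57 PM (+1 day) = 7 hours 25 minutes.

7 hours 25 minutes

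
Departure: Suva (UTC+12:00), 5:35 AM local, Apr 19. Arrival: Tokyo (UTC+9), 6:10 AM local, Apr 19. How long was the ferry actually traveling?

3 hours 35 minutes

Departure in UTC: 5:35 AM − 12:00 = 5:35 PM on Apr 18.
Arrival in UTC: 6:10 AM − 9:00 = 9:10 PM on Apr 18.
Elapsed = 9:10 PM − 5:35 PM = 3 hours 35 minutes.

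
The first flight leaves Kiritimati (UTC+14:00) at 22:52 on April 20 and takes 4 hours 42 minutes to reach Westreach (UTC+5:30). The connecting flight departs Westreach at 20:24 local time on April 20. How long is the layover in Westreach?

1 hour 20 minutes

Convert departure to UTC: 22:52 − 14:00 = 08:52 UTC on Apr 20.
Add 4 hours 42 minutes flight time → 13:34 UTC.
Westreach is UTC+5:30, so local arrival = 13:34 + 5:30 = 19:04 on Apr 20.
Layover = 20:24 − 19:04 = 1 hour 20 minutes.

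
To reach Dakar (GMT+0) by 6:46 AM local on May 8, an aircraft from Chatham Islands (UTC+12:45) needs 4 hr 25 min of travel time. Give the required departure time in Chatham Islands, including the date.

Target arrival is already UTC: 6:46 AM on May 8.
Subtract 4 hours and 25 minutes → departure 2:21 AM UTC on May 8.
Chatham Islands is UTC+12:45: 2:21 AM + 12:45 = 3:06 PM on May 8.

3:06 PM on May 8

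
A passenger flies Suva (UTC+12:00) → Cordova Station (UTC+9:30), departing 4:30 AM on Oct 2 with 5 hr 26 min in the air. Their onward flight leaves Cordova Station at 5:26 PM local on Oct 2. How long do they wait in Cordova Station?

Convert departure to UTC: 4:30 AM − 12:00 = 4:30 PM UTC on Oct 1.
Add 5 hours and 26 minutes flight time → 9:56 PM UTC.
Cordova Station is UTC+9:30, so local arrival = 9:56 PM + 9:30 = 7:26 AM on Oct 2.
Layover = 5:26 PM − 7:26 AM = 10 hours.

10 hours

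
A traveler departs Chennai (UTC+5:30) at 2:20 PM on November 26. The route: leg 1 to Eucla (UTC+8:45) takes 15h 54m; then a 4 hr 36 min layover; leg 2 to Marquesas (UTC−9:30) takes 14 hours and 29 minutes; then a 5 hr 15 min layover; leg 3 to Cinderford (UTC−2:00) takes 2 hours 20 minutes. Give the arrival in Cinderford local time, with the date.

Convert departure to UTC: 2:20 PM − 5:30 = 8:50 AM UTC on Nov 26.
Add 15 hours and 54 minutes leg 1 → 12:44 AM UTC (Nov 27).
Add 4 hours 36 minutes layover in Eucla → 5:20 AM UTC.
Add 14 hours and 29 minutes leg 2 → 7:49 PM UTC.
Add 5 hours 15 minutes layover in Marquesas → 1:04 AM UTC (Nov 28).
Add 2 hours and 20 minutes leg 3 → 3:24 AM UTC.
Cinderford is UTC−2:00, so local arrival = 3:24 AM − 2:00 = 1:24 AM on Nov 28.

1:24 AM on November 28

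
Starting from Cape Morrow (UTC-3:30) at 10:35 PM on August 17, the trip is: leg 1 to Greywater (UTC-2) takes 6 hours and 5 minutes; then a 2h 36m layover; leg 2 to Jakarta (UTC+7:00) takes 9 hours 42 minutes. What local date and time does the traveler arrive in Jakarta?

3:28 AM on Aug 19

Convert departure to UTC: 10:35 PM + 3:30 = 2:05 AM UTC on Aug 18.
Add 6 hours and 5 minutes leg 1 → 8:10 AM UTC.
Add 2 hours 36 minutes layover in Greywater → 10:46 AM UTC.
Add 9 hours 42 minutes leg 2 → 8:28 PM UTC.
Jakarta is UTC+7:00, so local arrival = 8:28 PM + 7:00 = 3:28 AM on Aug 19.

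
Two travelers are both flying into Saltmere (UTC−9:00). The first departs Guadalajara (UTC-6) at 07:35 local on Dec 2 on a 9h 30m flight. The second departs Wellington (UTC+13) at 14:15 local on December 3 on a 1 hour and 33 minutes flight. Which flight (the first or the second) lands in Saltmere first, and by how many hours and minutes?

the first, by 3 hours 43 minutes

Flight 1 in UTC: 07:35 + 6:00 = 13:35 on Dec 2.
+9 hours and 30 minutes → arrive 23:05 UTC on Dec 2.
Flight 2 in UTC: 14:15 − 13:00 = 01:15 on Dec 3.
+1 hour 33 minutes → arrive 02:48 UTC on Dec 3.
Flight 1 lands earlier by 3 hours 43 minutes.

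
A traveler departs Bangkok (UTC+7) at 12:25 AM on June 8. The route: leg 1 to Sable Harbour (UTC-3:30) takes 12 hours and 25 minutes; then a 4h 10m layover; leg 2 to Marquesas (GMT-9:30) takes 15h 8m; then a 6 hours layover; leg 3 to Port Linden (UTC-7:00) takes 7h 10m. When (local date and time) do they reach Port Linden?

Convert departure to UTC: 12:25 AM − 7:00 = 5:25 PM UTC on Jun 7.
Add 12 hours 25 minutes leg 1 → 5:50 AM UTC (Jun 8).
Add 4 hours and 10 minutes layover in Sable Harbour → 10:00 AM UTC.
Add 15 hours 8 minutes leg 2 → 1:08 AM UTC (Jun 9).
Add 6 hours layover in Marquesas → 7:08 AM UTC.
Add 7 hours and 10 minutes leg 3 → 2:18 PM UTC.
Port Linden is UTC−7:00, so local arrival = 2:18 PM − 7:00 = 7:18 AM on Jun 9.

7:18 AM on June 9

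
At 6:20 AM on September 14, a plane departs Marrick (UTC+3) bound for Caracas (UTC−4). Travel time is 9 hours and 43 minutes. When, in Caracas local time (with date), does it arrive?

Convert departure to UTC: 6:20 AM − 3:00 = 3:20 AM UTC on Sep 14.
Add 9 hours 43 minutes travel time → 1:03 PM UTC.
Caracas is UTC−4:00, so local arrival = 1:03 PM − 4:00 = 9:03 AM on Sep 14.

9:03 AM on September 14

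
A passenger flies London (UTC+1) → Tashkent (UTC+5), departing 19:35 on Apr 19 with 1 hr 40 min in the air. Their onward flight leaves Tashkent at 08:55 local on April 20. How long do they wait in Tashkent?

7 hours 40 minutes

Convert departure to UTC: 19:35 − 1:00 = 18:35 UTC on Apr 19.
Add 1 hour 40 minutes flight time → 20:15 UTC.
Tashkent is UTC+5:00, so local arrival = 20:15 + 5:00 = 01:15 on Apr 20.
Layover = 08:55 − 01:15 = 7 hours 40 minutes.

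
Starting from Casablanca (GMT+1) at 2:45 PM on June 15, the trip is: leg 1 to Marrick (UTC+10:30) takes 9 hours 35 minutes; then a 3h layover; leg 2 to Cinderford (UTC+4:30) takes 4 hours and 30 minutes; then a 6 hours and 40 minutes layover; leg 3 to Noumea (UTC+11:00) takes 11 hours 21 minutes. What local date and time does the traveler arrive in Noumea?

11:51 AM on June 17

Convert departure to UTC: 2:45 PM − 1:00 = 1:45 PM UTC on Jun 15.
Add 9 hours 35 minutes leg 1 → 11:20 PM UTC.
Add 3 hours layover in Marrick → 2:20 AM UTC (Jun 16).
Add 4 hours and 30 minutes leg 2 → 6:50 AM UTC.
Add 6 hours and 40 minutes layover in Cinderford → 1:30 PM UTC.
Add 11 hours and 21 minutes leg 3 → 12:51 AM UTC (Jun 17).
Noumea is UTC+11:00, so local arrival = 12:51 AM + 11:00 = 11:51 AM on Jun 17.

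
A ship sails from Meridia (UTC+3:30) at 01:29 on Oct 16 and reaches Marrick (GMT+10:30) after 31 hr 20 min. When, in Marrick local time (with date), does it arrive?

15:49 on October 17

Convert departure to UTC: 01:29 − 3:30 = 21:59 UTC on Oct 15.
Add 31 hours and 20 minutes travel time → 05:19 UTC (Oct 17).
Marrick is UTC+10:30, so local arrival = 05:19 + 10:30 = 15:49 on Oct 17.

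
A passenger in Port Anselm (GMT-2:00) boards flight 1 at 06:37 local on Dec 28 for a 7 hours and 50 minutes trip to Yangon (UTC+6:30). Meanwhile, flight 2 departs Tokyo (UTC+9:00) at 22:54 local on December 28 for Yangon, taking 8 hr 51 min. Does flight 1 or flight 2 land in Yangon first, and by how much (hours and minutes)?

Flight 1 in UTC: 06:37 + 2:00 = 08:37 on Dec 28.
+7 hours 50 minutes → arrive 16:27 UTC on Dec 28.
Flight 2 in UTC: 22:54 − 9:00 = 13:54 on Dec 28.
+8 hours 51 minutes → arrive 22:45 UTC on Dec 28.
Flight 1 lands earlier by 6 hours 18 minutes.

the first, by 6 hours 18 minutes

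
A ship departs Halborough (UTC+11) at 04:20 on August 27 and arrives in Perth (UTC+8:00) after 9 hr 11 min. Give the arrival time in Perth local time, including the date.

Convert departure to UTC: 04:20 − 11:00 = 17:20 UTC on Aug 26.
Add 9 hours and 11 minutes travel time → 02:31 UTC (Aug 27).
Perth is UTC+8:00, so local arrival = 02:31 + 8:00 = 10:31 on Aug 27.

10:31 on August 27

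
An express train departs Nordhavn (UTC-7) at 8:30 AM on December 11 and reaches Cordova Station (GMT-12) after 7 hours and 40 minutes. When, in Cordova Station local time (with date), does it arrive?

Cordova Station is 5:00 behind Nordhavn.
After 7 hours 40 minutes it is 4:10 PM in Nordhavn.
Shift by the zone difference: 4:10 PM − 5:00 = 11:10 AM on Dec 11 in Cordova Station.

11:10 AM on December 11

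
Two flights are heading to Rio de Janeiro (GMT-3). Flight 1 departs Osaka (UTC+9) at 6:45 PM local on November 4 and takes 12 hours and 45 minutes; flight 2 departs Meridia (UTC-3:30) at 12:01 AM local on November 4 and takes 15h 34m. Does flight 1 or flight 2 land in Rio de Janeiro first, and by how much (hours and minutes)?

Flight 1 in UTC: 6:45 PM − 9:00 = 9:45 AM on Nov 4.
+12 hours 45 minutes → arrive 10:30 PM UTC on Nov 4.
Flight 2 in UTC: 12:01 AM + 3:30 = 3:31 AM on Nov 4.
+15 hours 34 minutes → arrive 7:05 PM UTC on Nov 4.
Flight 2 lands earlier by 3 hours 25 minutes.

the second, by 3 hours 25 minutes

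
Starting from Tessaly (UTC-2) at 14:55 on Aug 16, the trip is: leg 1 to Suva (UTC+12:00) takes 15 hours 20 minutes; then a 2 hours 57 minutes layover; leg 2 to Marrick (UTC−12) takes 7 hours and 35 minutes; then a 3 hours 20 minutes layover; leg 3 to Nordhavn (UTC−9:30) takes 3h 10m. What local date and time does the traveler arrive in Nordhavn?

15:47 on August 17

Convert departure to UTC: 14:55 + 2:00 = 16:55 UTC on Aug 16.
Add 15 hours 20 minutes leg 1 → 08:15 UTC (Aug 17).
Add 2 hours and 57 minutes layover in Suva → 11:12 UTC.
Add 7 hours 35 minutes leg 2 → 18:47 UTC.
Add 3 hours 20 minutes layover in Marrick → 22:07 UTC.
Add 3 hours 10 minutes leg 3 → 01:17 UTC (Aug 18).
Nordhavn is UTC−9:30, so local arrival = 01:17 − 9:30 = 15:47 on Aug 17.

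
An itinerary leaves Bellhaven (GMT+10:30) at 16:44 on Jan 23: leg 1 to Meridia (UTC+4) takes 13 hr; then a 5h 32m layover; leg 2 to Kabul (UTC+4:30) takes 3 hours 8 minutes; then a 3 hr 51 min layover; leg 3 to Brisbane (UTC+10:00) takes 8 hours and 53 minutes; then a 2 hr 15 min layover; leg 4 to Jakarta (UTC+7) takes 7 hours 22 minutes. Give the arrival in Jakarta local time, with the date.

Convert departure to UTC: 16:44 − 10:30 = 06:14 UTC on Jan 23.
Add 13 hours leg 1 → 19:14 UTC.
Add 5 hours and 32 minutes layover in Meridia → 00:46 UTC (Jan 24).
Add 3 hours and 8 minutes leg 2 → 03:54 UTC.
Add 3 hours 51 minutes layover in Kabul → 07:45 UTC.
Add 8 hours 53 minutes leg 3 → 16:38 UTC.
Add 2 hours and 15 minutes layover in Brisbane → 18:53 UTC.
Add 7 hours 22 minutes leg 4 → 02:15 UTC (Jan 25).
Jakarta is UTC+7:00, so local arrival = 02:15 + 7:00 = 09:15 on Jan 25.

09:15 on January 25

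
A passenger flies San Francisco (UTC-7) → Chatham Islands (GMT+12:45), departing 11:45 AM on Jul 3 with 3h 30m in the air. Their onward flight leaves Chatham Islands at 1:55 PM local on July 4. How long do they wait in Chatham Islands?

Convert departure to UTC: 11:45 AM + 7:00 = 6:45 PM UTC on Jul 3.
Add 3 hours and 30 minutes flight time → 10:15 PM UTC.
Chatham Islands is UTC+12:45, so local arrival = 10:15 PM + 12:45 = 11:00 AM on Jul 4.
Layover = 1:55 PM − 11:00 AM = 2 hours 55 minutes.

2 hours 55 minutes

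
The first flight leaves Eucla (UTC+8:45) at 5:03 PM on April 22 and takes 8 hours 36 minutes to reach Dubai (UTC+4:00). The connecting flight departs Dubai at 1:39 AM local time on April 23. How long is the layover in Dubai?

4 hours 45 minutes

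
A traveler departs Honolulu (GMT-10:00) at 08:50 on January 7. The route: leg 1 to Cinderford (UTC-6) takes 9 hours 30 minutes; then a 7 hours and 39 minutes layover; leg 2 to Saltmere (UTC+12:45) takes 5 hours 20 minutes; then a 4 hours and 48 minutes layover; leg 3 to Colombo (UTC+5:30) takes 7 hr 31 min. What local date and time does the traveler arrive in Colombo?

Convert departure to UTC: 08:50 + 10:00 = 18:50 UTC on Jan 7.
Add 9 hours 30 minutes leg 1 → 04:20 UTC (Jan 8).
Add 7 hours and 39 minutes layover in Cinderford → 11:59 UTC.
Add 5 hours and 20 minutes leg 2 → 17:19 UTC.
Add 4 hours 48 minutes layover in Saltmere → 22:07 UTC.
Add 7 hours 31 minutes leg 3 → 05:38 UTC (Jan 9).
Colombo is UTC+5:30, so local arrival = 05:38 + 5:30 = 11:08 on Jan 9.

11:08 on January 9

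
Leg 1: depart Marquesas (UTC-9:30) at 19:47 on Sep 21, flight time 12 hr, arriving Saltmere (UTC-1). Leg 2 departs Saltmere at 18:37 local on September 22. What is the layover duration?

Convert departure to UTC: 19:47 + 9:30 = 05:17 UTC on Sep 22.
Add 12 hours flight time → 17:17 UTC.
Saltmere is UTC−1:00, so local arrival = 17:17 − 1:00 = 16:17 on Sep 22.
Layover = 18:37 − 16:17 = 2 hours 20 minutes.

2 hours 20 minutes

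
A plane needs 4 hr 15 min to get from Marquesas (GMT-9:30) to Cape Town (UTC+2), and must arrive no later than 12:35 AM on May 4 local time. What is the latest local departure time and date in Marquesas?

Target arrival in UTC: 12:35 AM − 2:00 = 10:35 PM on May 3.
Subtract 4 hours and 15 minutes → departure 6:20 PM UTC on May 3.
Marquesas is UTC−9:30: 6:20 PM − 9:30 = 8:50 AM on May 3.

8:50 AM on May 3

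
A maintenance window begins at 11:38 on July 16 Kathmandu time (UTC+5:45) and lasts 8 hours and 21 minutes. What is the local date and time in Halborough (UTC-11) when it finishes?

Convert start to UTC: 11:38 − 5:45 = 05:53 UTC on Jul 16.
Add 8 hours and 21 minutes duration → 14:14 UTC.
Halborough is UTC−11:00, so local end time = 14:14 − 11:00 = 03:14 on Jul 16.

03:14 on Jul 16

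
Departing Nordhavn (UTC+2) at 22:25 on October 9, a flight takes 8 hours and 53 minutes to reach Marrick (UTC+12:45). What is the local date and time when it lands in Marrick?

Marrick is 10:45 ahead of Nordhavn.
After 8 hours 53 minutes it is 07:18 (Oct 10) in Nordhavn.
Shift by the zone difference: 07:18 + 10:45 = 18:03 on Oct 10 in Marrick.

18:03 on October 10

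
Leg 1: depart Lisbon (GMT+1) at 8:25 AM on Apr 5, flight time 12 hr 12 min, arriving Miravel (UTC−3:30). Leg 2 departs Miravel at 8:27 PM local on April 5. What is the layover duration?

4 hours 20 minutes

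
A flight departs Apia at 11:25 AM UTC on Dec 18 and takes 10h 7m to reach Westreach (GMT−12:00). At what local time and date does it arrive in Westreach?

9:32 AM on Dec 18

Departure is given in UTC: 11:25 AM on Dec 18.
Add 10 hours 7 minutes → 9:32 PM UTC.
Westreach is UTC−12:00: 9:32 PM − 12:00 = 9:32 AM on Dec 18.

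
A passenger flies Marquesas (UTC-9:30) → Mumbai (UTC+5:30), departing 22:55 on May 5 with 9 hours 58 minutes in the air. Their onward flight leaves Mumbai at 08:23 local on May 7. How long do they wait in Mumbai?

8 hours 30 minutes

Convert departure to UTC: 22:55 + 9:30 = 08:25 UTC on May 6.
Add 9 hours 58 minutes flight time → 18:23 UTC.
Mumbai is UTC+5:30, so local arrival = 18:23 + 5:30 = 23:53 on May 6.
Layover = 08:23 − 23:53 (+1 day) = 8 hours 30 minutes.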